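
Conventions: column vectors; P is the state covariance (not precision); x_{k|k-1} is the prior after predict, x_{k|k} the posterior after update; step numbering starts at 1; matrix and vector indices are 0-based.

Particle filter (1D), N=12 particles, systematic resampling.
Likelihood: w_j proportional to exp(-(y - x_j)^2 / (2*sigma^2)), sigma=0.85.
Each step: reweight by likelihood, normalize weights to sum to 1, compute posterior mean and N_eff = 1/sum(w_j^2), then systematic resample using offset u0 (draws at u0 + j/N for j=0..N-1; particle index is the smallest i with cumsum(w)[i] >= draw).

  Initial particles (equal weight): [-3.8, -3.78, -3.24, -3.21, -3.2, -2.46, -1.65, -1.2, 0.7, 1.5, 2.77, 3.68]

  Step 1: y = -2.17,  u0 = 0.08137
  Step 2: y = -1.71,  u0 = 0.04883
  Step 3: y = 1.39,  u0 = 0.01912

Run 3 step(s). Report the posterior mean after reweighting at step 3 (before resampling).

step 1: w=[0.0395, 0.0413, 0.1124, 0.1174, 0.1191, 0.2342, 0.2059, 0.1294, 0.0008, 0.0000, 0.0000, 0.0000]  mean=-2.4987  Neff=6.3356  idx=[2, 2, 3, 4, 4, 5, 5, 6, 6, 6, 7, 7]
step 2: w=[0.0281, 0.0281, 0.0299, 0.0305, 0.0305, 0.0960, 0.0960, 0.1414, 0.1414, 0.1414, 0.1184, 0.1184]  mean=-1.9294  Neff=9.0269  idx=[1, 4, 5, 6, 7, 7, 8, 9, 9, 10, 11, 11]
step 3: w=[0.0000, 0.0000, 0.0009, 0.0009, 0.0447, 0.0447, 0.0447, 0.0447, 0.0447, 0.2582, 0.2582, 0.2582]  mean=-1.3030  Neff=4.7629  idx=[4, 6, 8, 9, 9, 9, 10, 10, 10, 11, 11, 11]

post_mean = -1.3030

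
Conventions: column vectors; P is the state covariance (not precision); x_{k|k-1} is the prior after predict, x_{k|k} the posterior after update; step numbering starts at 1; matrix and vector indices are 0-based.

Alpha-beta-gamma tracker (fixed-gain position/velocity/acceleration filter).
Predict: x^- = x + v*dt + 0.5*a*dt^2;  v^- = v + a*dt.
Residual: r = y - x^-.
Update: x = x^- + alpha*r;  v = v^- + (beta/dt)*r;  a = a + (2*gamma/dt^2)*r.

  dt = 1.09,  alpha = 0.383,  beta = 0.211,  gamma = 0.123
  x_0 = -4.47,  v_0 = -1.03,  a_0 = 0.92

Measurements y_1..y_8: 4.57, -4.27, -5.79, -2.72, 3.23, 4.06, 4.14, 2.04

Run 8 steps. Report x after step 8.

step 1: x_pred=-5.0462  r=9.6162  x^+=-1.3632  v^+=1.8343  a^+=2.9111
step 2: x_pred=2.3655  r=-6.6355  x^+=-0.1759  v^+=3.7228  a^+=1.5372
step 3: x_pred=4.7952  r=-10.5852  x^+=0.7410  v^+=3.3493  a^+=-0.6545
step 4: x_pred=4.0030  r=-6.7230  x^+=1.4281  v^+=1.3344  a^+=-2.0465
step 5: x_pred=1.6669  r=1.5631  x^+=2.2655  v^+=-0.5937  a^+=-1.7229
step 6: x_pred=0.5949  r=3.4651  x^+=1.9220  v^+=-1.8009  a^+=-1.0054
step 7: x_pred=-0.6382  r=4.7782  x^+=1.1919  v^+=-1.9719  a^+=-0.0161
step 8: x_pred=-0.9670  r=3.0070  x^+=0.1847  v^+=-1.4073  a^+=0.6065

x_post = 0.1847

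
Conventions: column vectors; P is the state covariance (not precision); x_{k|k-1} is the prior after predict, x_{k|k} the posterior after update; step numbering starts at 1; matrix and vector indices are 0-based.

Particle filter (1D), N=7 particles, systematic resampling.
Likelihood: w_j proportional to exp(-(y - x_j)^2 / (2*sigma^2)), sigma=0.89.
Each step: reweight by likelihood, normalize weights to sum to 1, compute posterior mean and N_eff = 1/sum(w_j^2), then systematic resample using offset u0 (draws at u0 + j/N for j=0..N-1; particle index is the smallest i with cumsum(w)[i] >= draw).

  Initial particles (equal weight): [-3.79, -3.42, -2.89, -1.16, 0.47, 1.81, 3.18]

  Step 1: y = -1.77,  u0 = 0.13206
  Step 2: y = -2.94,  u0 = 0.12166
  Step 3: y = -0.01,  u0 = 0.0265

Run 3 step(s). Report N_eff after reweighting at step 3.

N_eff = 1.1062

step 1: w=[0.0494, 0.1163, 0.2939, 0.5129, 0.0273, 0.0002, 0.0000]  mean=-2.0160  Neff=2.7311  idx=[1, 2, 2, 3, 3, 3, 4]
step 2: w=[0.2646, 0.3055, 0.3055, 0.0414, 0.0414, 0.0414, 0.0002]  mean=-2.8146  Neff=3.8197  idx=[0, 0, 1, 1, 2, 2, 5]
step 3: w=[0.0014, 0.0014, 0.0117, 0.0117, 0.0117, 0.0117, 0.9505]  mean=-1.2471  Neff=1.1062  idx=[4, 6, 6, 6, 6, 6, 6]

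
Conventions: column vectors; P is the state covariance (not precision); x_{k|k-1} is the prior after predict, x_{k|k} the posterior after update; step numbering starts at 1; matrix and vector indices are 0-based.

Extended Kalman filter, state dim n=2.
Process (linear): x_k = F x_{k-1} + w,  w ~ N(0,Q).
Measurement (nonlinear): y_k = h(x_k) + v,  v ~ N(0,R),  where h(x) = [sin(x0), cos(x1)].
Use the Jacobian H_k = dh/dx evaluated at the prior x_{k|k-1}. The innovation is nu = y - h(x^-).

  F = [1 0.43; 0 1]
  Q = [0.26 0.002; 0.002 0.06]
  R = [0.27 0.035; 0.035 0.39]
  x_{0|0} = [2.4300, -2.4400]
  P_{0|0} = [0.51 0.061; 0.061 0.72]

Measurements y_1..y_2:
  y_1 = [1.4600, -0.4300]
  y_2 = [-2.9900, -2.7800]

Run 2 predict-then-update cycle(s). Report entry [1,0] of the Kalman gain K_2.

K[1,0] = 0.1537

step 1: x^-=[1.3808, -2.4400]  P^-=[0.9556 0.3726; 0.3726 0.7800]  H_jac=[0.1889 0.0000; 0.0000 0.6454]  S=[0.3041 0.0804; 0.0804 0.7149]  K=[0.5200 0.2779; 0.0466 0.6989]  nu=[0.4780, 0.3338]  x^+=[1.7221, -2.1844]  P^+=[0.7949 0.1961; 0.1961 0.4249]
step 2: x^-=[0.7828, -2.1844]  P^-=[1.3021 0.3808; 0.3808 0.4849]  H_jac=[0.7089 0.0000; 0.0000 0.8176]  S=[0.9244 0.2557; 0.2557 0.7141]  K=[0.9745 0.0870; 0.1537 0.5001]  nu=[-3.6953, -2.2042]  x^+=[-3.0101, -3.8546]  P^+=[0.3754 0.0832; 0.0832 0.2451]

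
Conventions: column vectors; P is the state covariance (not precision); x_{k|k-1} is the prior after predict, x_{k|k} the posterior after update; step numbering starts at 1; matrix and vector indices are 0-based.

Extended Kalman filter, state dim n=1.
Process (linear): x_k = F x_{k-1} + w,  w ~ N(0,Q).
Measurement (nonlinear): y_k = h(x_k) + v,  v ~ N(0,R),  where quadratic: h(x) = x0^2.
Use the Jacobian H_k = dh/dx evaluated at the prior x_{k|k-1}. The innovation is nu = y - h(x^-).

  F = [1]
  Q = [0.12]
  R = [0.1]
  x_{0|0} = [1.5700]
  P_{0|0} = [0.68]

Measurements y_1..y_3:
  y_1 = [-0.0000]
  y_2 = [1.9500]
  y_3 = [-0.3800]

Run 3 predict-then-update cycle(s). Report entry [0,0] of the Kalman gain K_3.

step 1: x^-=[1.5700]  P^-=[0.8000]  H_jac=[3.1400]  S=[7.9877]  K=[0.3145]  nu=[-2.4649]  x^+=[0.7948]  P^+=[0.0100]
step 2: x^-=[0.7948]  P^-=[0.1300]  H_jac=[1.5897]  S=[0.4285]  K=[0.4823]  nu=[1.3182]  x^+=[1.4306]  P^+=[0.0303]
step 3: x^-=[1.4306]  P^-=[0.1503]  H_jac=[2.8612]  S=[1.3307]  K=[0.3232]  nu=[-2.4266]  x^+=[0.6462]  P^+=[0.0113]

K[0,0] = 0.3232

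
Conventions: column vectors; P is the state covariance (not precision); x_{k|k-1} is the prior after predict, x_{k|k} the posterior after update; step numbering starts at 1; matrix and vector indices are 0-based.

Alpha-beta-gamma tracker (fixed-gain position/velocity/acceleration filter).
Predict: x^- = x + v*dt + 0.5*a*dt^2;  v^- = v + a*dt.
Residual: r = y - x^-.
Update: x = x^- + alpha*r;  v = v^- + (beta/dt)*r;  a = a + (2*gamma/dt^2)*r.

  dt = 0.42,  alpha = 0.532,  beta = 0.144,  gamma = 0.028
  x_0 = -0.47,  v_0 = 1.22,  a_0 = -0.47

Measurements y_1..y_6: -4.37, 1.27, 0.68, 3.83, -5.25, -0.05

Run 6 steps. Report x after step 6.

x_post = -0.9617

step 1: x_pred=0.0009  r=-4.3709  x^+=-2.3244  v^+=-0.4760  a^+=-1.8576
step 2: x_pred=-2.6882  r=3.9582  x^+=-0.5824  v^+=0.1009  a^+=-0.6010
step 3: x_pred=-0.5931  r=1.2731  x^+=0.0842  v^+=0.2849  a^+=-0.1969
step 4: x_pred=0.1865  r=3.6435  x^+=2.1248  v^+=1.4514  a^+=0.9598
step 5: x_pred=2.8191  r=-8.0691  x^+=-1.4737  v^+=-0.9120  a^+=-1.6018
step 6: x_pred=-1.9980  r=1.9480  x^+=-0.9617  v^+=-0.9169  a^+=-0.9834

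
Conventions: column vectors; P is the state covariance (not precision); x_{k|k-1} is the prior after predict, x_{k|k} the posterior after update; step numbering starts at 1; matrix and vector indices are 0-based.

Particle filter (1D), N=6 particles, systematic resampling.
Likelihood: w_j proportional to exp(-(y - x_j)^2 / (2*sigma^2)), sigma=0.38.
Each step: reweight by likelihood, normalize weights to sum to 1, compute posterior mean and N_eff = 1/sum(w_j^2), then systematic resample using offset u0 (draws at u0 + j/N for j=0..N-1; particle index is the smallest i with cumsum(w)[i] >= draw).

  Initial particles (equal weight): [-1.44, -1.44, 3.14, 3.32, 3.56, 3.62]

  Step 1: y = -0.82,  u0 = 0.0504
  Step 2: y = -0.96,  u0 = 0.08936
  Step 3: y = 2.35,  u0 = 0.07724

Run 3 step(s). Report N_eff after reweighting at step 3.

N_eff = 6.0000

step 1: w=[0.5000, 0.5000, 0.0000, 0.0000, 0.0000, 0.0000]  mean=-1.4400  Neff=2.0000  idx=[0, 0, 0, 1, 1, 1]
step 2: w=[0.1667, 0.1667, 0.1667, 0.1667, 0.1667, 0.1667]  mean=-1.4400  Neff=6.0000  idx=[0, 1, 2, 3, 4, 5]
step 3: w=[0.1667, 0.1667, 0.1667, 0.1667, 0.1667, 0.1667]  mean=-1.4400  Neff=6.0000  idx=[0, 1, 2, 3, 4, 5]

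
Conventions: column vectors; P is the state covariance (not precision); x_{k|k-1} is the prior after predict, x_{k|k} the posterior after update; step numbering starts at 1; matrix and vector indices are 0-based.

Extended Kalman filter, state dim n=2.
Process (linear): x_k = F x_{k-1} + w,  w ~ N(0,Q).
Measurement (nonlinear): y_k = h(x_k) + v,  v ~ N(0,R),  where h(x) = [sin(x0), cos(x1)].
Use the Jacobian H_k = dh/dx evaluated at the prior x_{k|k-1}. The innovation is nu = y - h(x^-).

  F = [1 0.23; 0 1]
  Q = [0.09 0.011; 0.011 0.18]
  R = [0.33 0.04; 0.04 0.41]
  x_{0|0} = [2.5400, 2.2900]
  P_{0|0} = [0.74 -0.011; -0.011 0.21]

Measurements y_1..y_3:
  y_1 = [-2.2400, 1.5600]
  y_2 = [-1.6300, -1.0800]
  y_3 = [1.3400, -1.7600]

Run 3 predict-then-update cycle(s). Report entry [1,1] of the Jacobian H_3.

H_jac[1,1] = -0.9407

step 1: x^-=[3.0667, 2.2900]  P^-=[0.8360 0.0483; 0.0483 0.3900]  H_jac=[-0.9972 0.0000; 0.0000 -0.7523]  S=[1.1614 0.0762; 0.0762 0.6307]  K=[-0.7198 0.0294; -0.0110 -0.4638]  nu=[-2.3148, 2.2188]  x^+=[4.7981, 1.2863]  P^+=[0.2370 0.0223; 0.0223 0.2534]
step 2: x^-=[5.0940, 1.2863]  P^-=[0.3507 0.0915; 0.0915 0.4334]  H_jac=[0.3724 0.0000; 0.0000 -0.9598]  S=[0.3786 0.0073; 0.0073 0.8092]  K=[0.3470 -0.1117; 0.0999 -0.5149]  nu=[-0.7019, -1.3606]  x^+=[5.0023, 1.9168]  P^+=[0.2955 0.0332; 0.0332 0.2158]
step 3: x^-=[5.4432, 1.9168]  P^-=[0.4122 0.0939; 0.0939 0.3958]  H_jac=[0.6675 0.0000; 0.0000 -0.9407]  S=[0.5137 -0.0189; -0.0189 0.7603]  K=[0.5319 -0.1029; 0.1040 -0.4871]  nu=[2.0846, -1.4209]  x^+=[6.6982, 2.8258]  P^+=[0.2568 0.0222; 0.0222 0.2079]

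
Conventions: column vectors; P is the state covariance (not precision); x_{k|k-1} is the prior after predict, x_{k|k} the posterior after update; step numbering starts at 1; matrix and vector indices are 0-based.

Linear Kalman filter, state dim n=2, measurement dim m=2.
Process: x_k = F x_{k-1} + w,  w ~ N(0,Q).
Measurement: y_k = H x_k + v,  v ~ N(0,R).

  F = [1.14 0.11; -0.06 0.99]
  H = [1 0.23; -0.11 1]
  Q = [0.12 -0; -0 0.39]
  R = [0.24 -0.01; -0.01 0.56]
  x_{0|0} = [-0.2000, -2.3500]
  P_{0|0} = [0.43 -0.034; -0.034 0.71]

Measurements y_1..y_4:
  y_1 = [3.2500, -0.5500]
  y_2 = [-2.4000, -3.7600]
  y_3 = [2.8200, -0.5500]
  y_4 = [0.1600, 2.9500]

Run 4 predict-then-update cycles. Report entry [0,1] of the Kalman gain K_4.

K[0,1] = -0.0822

step 1: x^-=[-0.4865, -2.3145]  P^-=[0.6789 0.0098; 0.0098 1.0915]  S=[0.9811 0.1759; 0.1759 1.6575]  K=[0.7149 -0.1150; 0.1508 0.6418]  nu=[4.2688, 1.7110]  x^+=[2.3683, -0.5727]  P^+=[0.1845 -0.0513; -0.0513 0.3523]
step 2: x^-=[2.6369, -0.7091]  P^-=[0.3512 -0.0318; -0.0318 0.7420]  S=[0.6158 0.0911; 0.0911 1.3133]  K=[0.5722 -0.0933; 0.1431 0.5578]  nu=[-4.8738, -2.7608]  x^+=[0.1056, -2.9463]  P^+=[0.1479 -0.0417; -0.0417 0.3063]
step 3: x^-=[-0.2036, -2.9231]  P^-=[0.3054 -0.0235; -0.0235 0.6957]  S=[0.5714 0.0935; 0.0935 1.2646]  K=[0.5389 -0.0850; 0.1503 0.5411]  nu=[3.6960, 2.3507]  x^+=[1.5884, -1.0956]  P^+=[0.1389 -0.0377; -0.0377 0.2974]
step 4: x^-=[1.6902, -1.1799]  P^-=[0.2946 -0.0194; -0.0194 0.6864]  S=[0.5620 0.0965; 0.0965 1.2543]  K=[0.5304 -0.0822; 0.1541 0.5371]  nu=[-1.2589, 4.3158]  x^+=[0.6680, 0.9442]  P^+=[0.1365 -0.0363; -0.0363 0.2953]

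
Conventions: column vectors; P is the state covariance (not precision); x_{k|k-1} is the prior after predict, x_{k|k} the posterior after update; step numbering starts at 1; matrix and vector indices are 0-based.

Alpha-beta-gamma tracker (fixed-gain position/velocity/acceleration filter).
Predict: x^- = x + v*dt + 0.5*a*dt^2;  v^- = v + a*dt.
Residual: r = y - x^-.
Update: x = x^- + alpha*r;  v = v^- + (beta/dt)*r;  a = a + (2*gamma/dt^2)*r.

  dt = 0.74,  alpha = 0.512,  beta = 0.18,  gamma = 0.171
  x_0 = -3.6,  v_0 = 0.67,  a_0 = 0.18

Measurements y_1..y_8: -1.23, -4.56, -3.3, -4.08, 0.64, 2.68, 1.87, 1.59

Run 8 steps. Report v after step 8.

step 1: x_pred=-3.0549  r=1.8249  x^+=-2.1206  v^+=1.2471  a^+=1.3197
step 2: x_pred=-0.8364  r=-3.7236  x^+=-2.7429  v^+=1.3180  a^+=-1.0058
step 3: x_pred=-2.0430  r=-1.2570  x^+=-2.6866  v^+=0.2679  a^+=-1.7909
step 4: x_pred=-2.9787  r=-1.1013  x^+=-3.5426  v^+=-1.3253  a^+=-2.4787
step 5: x_pred=-5.2019  r=5.8419  x^+=-2.2109  v^+=-1.7385  a^+=1.1698
step 6: x_pred=-3.1771  r=5.8571  x^+=-0.1782  v^+=0.5519  a^+=4.8278
step 7: x_pred=1.5520  r=0.3180  x^+=1.7148  v^+=4.2018  a^+=5.0264
step 8: x_pred=6.2004  r=-4.6104  x^+=3.8399  v^+=6.7999  a^+=2.1471

v_post = 6.7999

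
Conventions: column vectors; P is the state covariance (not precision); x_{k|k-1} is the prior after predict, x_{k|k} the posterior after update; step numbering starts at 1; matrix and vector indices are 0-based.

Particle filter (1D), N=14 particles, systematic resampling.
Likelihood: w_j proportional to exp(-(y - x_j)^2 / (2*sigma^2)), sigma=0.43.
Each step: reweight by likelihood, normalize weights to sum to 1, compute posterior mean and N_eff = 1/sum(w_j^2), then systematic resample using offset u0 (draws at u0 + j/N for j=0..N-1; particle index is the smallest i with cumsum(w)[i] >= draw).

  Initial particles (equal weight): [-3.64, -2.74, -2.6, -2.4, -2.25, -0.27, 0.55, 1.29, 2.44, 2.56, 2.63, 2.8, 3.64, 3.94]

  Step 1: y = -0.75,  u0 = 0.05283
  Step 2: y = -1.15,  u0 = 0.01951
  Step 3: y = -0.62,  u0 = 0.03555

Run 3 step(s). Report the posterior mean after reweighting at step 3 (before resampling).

step 1: w=[0.0000, 0.0000, 0.0002, 0.0012, 0.0041, 0.9756, 0.0188, 0.0000, 0.0000, 0.0000, 0.0000, 0.0000, 0.0000, 0.0000]  mean=-0.2657  Neff=1.0502  idx=[5, 5, 5, 5, 5, 5, 5, 5, 5, 5, 5, 5, 5, 6]
step 2: w=[0.0769, 0.0769, 0.0769, 0.0769, 0.0769, 0.0769, 0.0769, 0.0769, 0.0769, 0.0769, 0.0769, 0.0769, 0.0769, 0.0003]  mean=-0.2698  Neff=13.0065  idx=[0, 1, 2, 3, 3, 4, 5, 6, 7, 8, 9, 10, 11, 12]
step 3: w=[0.0714, 0.0714, 0.0714, 0.0714, 0.0714, 0.0714, 0.0714, 0.0714, 0.0714, 0.0714, 0.0714, 0.0714, 0.0714, 0.0714]  mean=-0.2700  Neff=14.0000  idx=[0, 1, 2, 3, 4, 5, 6, 7, 8, 9, 10, 11, 12, 13]

post_mean = -0.2700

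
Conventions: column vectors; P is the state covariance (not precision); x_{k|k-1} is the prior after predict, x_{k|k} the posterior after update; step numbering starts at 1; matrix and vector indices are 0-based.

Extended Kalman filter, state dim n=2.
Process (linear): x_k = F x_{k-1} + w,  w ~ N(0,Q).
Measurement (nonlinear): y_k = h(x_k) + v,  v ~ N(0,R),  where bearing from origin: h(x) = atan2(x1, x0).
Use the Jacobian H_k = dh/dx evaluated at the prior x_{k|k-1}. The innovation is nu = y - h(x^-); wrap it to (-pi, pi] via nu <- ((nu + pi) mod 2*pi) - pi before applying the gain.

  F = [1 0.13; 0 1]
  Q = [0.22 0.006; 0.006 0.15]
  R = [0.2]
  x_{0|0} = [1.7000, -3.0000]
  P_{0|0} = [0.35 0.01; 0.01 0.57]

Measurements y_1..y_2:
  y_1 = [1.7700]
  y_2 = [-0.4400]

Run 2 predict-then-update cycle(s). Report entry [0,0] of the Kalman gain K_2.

step 1: x^-=[1.3100, -3.0000]  P^-=[0.5822 0.0901; 0.0901 0.7200]  H_jac=[0.2800 0.1222]  S=[0.2626]  K=[0.6628; 0.4313]  nu=[2.9291]  x^+=[3.2513, -1.7367]  P^+=[0.4669 0.0150; 0.0150 0.6712]
step 2: x^-=[3.0255, -1.7367]  P^-=[0.7022 0.1083; 0.1083 0.8212]  H_jac=[0.1427 0.2486]  S=[0.2727]  K=[0.4661; 0.8052]  nu=[0.0811]  x^+=[3.0633, -1.6714]  P^+=[0.6429 0.0059; 0.0059 0.6443]

K[0,0] = 0.4661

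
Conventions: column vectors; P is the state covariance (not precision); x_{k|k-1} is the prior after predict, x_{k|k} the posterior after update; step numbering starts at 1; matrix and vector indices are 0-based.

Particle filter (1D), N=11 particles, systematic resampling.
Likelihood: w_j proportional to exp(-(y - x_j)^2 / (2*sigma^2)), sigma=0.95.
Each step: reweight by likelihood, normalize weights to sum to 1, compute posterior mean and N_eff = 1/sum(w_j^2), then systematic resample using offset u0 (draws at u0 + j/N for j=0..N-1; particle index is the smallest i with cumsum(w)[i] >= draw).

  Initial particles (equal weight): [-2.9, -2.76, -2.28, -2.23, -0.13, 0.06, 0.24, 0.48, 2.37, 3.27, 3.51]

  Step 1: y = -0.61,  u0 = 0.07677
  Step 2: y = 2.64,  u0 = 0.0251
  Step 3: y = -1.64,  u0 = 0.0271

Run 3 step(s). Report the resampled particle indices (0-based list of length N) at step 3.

step 1: w=[0.0159, 0.0225, 0.0621, 0.0680, 0.2563, 0.2271, 0.1951, 0.1508, 0.0021, 0.0001, 0.0000]  mean=-0.2967  Neff=5.3394  idx=[2, 3, 4, 4, 5, 5, 5, 6, 6, 7, 7]
step 2: w=[0.0000, 0.0000, 0.0423, 0.0423, 0.0743, 0.0743, 0.0743, 0.1222, 0.1222, 0.2240, 0.2240]  mean=0.2760  Neff=6.6509  idx=[2, 4, 5, 6, 7, 8, 9, 9, 9, 10, 10]
step 3: w=[0.1784, 0.1273, 0.1273, 0.1273, 0.0891, 0.0891, 0.0523, 0.0523, 0.0523, 0.0523, 0.0523]  mean=0.1680  Neff=9.0919  idx=[0, 0, 1, 1, 2, 3, 4, 5, 6, 8, 9]

resampled_idx = [0, 0, 1, 1, 2, 3, 4, 5, 6, 8, 9]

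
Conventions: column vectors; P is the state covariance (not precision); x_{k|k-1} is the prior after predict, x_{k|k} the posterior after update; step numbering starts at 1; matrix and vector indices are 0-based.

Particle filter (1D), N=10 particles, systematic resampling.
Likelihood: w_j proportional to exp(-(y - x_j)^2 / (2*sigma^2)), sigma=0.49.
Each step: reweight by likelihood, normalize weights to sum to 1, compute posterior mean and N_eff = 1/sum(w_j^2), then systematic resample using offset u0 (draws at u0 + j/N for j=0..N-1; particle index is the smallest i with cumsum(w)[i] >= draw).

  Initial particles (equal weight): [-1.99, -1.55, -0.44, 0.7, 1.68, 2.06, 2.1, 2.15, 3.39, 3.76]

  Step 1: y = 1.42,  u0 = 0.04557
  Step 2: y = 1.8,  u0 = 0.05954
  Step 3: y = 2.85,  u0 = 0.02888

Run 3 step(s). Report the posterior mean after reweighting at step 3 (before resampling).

post_mean = 2.0310

step 1: w=[0.0000, 0.0000, 0.0003, 0.1448, 0.3701, 0.1816, 0.1627, 0.1404, 0.0001, 0.0000]  mean=1.7410  Neff=4.2178  idx=[3, 4, 4, 4, 4, 5, 5, 6, 6, 7]
step 2: w=[0.0099, 0.1193, 0.1193, 0.1193, 0.1193, 0.1068, 0.1068, 0.1019, 0.1019, 0.0953]  mean=1.8819  Neff=9.1128  idx=[1, 2, 3, 3, 4, 5, 6, 7, 8, 9]
step 3: w=[0.0319, 0.0319, 0.0319, 0.0319, 0.0319, 0.1502, 0.1502, 0.1708, 0.1708, 0.1986]  mean=2.0310  Neff=6.7558  idx=[0, 4, 5, 6, 6, 7, 7, 8, 9, 9]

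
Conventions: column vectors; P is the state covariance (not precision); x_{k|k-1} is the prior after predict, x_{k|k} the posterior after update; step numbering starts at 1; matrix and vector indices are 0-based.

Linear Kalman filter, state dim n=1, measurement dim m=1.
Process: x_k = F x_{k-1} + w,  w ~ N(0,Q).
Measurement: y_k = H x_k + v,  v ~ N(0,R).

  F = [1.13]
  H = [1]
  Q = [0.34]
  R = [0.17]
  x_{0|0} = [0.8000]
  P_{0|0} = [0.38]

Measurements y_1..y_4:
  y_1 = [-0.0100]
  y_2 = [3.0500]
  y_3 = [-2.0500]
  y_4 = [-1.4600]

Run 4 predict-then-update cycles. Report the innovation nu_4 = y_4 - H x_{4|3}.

innov = [-0.4820]

step 1: x^-=[0.9040]  P^-=[0.8252]  S=[0.9952]  K=[0.8292]  nu=[-0.9140]  x^+=[0.1461]  P^+=[0.1410]
step 2: x^-=[0.1651]  P^-=[0.5200]  S=[0.6900]  K=[0.7536]  nu=[2.8849]  x^+=[2.3392]  P^+=[0.1281]
step 3: x^-=[2.6433]  P^-=[0.5036]  S=[0.6736]  K=[0.7476]  nu=[-4.6933]  x^+=[-0.8655]  P^+=[0.1271]
step 4: x^-=[-0.9780]  P^-=[0.5023]  S=[0.6723]  K=[0.7471]  nu=[-0.4820]  x^+=[-1.3381]  P^+=[0.1270]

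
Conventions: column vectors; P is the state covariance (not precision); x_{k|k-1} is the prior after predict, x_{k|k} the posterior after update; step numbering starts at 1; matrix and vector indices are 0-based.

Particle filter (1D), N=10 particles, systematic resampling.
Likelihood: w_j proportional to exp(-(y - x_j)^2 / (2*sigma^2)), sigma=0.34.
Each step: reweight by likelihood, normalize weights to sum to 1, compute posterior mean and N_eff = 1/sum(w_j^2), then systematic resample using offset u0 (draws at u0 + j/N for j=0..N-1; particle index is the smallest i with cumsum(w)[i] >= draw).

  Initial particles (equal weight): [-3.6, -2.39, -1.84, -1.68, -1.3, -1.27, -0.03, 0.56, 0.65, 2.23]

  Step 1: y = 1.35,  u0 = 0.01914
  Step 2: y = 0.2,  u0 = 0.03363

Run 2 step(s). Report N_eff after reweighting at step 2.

N_eff = 8.7874

step 1: w=[0.0000, 0.0000, 0.0000, 0.0000, 0.0000, 0.0000, 0.0012, 0.3019, 0.5393, 0.1576]  mean=0.8710  Neff=2.4581  idx=[7, 7, 7, 8, 8, 8, 8, 8, 8, 9]
step 2: w=[0.1355, 0.1355, 0.1355, 0.0989, 0.0989, 0.0989, 0.0989, 0.0989, 0.0989, 0.0000]  mean=0.6134  Neff=8.7874  idx=[0, 0, 1, 2, 3, 4, 5, 6, 7, 8]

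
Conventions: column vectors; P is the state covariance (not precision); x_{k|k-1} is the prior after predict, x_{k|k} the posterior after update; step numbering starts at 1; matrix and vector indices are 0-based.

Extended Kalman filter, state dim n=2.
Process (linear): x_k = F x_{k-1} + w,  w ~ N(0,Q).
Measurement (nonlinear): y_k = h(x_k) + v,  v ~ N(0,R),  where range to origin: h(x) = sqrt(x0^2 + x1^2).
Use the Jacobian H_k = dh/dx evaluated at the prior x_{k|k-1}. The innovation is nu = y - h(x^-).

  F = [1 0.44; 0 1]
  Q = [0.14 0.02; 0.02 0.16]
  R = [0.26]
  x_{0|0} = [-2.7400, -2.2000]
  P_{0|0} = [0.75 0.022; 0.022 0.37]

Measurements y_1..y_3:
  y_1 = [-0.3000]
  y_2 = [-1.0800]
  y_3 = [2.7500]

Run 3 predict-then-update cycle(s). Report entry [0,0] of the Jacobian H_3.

step 1: x^-=[-3.7080, -2.2000]  P^-=[0.9810 0.2048; 0.2048 0.5300]  H_jac=[-0.8600 -0.5103]  S=[1.3033]  K=[-0.7275; -0.3426]  nu=[-4.6115]  x^+=[-0.3531, -0.6199]  P^+=[0.2912 -0.1201; -0.1201 0.3770]
step 2: x^-=[-0.6258, -0.6199]  P^-=[0.3985 0.0658; 0.0658 0.5370]  H_jac=[-0.7105 -0.7037]  S=[0.7929]  K=[-0.4155; -0.5356]  nu=[-1.9609]  x^+=[0.1889, 0.4303]  P^+=[0.2616 -0.1106; -0.1106 0.3096]
step 3: x^-=[0.3782, 0.4303]  P^-=[0.3642 0.0456; 0.0456 0.4696]  H_jac=[0.6602 0.7511]  S=[0.7288]  K=[0.3769; 0.5252]  nu=[2.1771]  x^+=[1.1987, 1.5737]  P^+=[0.2607 -0.0987; -0.0987 0.2685]

H_jac[0,0] = 0.6602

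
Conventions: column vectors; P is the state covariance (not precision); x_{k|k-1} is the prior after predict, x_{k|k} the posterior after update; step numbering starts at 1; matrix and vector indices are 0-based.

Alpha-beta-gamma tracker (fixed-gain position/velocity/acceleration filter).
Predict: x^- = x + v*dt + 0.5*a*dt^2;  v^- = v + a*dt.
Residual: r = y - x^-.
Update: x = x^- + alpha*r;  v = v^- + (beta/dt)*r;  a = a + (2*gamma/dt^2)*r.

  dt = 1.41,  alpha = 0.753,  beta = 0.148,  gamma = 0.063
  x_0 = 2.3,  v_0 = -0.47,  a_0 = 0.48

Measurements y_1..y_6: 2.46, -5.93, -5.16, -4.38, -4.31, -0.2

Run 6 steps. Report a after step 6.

step 1: x_pred=2.1144  r=0.3456  x^+=2.3746  v^+=0.2431  a^+=0.5019
step 2: x_pred=3.2163  r=-9.1463  x^+=-3.6709  v^+=-0.0093  a^+=-0.0778
step 3: x_pred=-3.7613  r=-1.3987  x^+=-4.8145  v^+=-0.2658  a^+=-0.1664
step 4: x_pred=-5.3546  r=0.9746  x^+=-4.6207  v^+=-0.3981  a^+=-0.1046
step 5: x_pred=-5.2861  r=0.9761  x^+=-4.5511  v^+=-0.4432  a^+=-0.0428
step 6: x_pred=-5.2185  r=5.0185  x^+=-1.4396  v^+=0.0233  a^+=0.2753

a_post = 0.2753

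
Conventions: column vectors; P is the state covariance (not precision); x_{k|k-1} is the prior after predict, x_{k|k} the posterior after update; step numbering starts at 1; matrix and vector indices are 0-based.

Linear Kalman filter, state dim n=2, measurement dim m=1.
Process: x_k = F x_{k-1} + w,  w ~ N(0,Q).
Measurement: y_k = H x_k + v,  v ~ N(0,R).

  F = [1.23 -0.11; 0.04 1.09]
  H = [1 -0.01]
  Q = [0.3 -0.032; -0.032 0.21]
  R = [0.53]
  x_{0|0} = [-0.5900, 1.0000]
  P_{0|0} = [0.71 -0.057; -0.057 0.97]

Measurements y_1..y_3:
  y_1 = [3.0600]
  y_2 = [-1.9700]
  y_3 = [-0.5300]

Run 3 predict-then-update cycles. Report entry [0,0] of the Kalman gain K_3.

K[0,0] = 0.6142

step 1: x^-=[-0.8357, 1.0664]  P^-=[1.4013 -0.1895; -0.1895 1.3586]  S=[1.9352]  K=[0.7251; -0.1050]  nu=[3.9064]  x^+=[1.9967, 0.6564]  P^+=[0.3839 -0.0423; -0.0423 1.3373]
step 2: x^-=[2.3838, 0.7953]  P^-=[0.9084 -0.2299; -0.2299 1.7958]  S=[1.4432]  K=[0.6310; -0.1718]  nu=[-4.3458]  x^+=[-0.3586, 1.5418]  P^+=[0.3337 -0.0735; -0.0735 1.7532]
step 3: x^-=[-0.6106, 1.6662]  P^-=[0.8460 -0.3240; -0.3240 2.2871]  S=[1.3827]  K=[0.6142; -0.2509]  nu=[0.0973]  x^+=[-0.5509, 1.6418]  P^+=[0.3244 -0.1110; -0.1110 2.2001]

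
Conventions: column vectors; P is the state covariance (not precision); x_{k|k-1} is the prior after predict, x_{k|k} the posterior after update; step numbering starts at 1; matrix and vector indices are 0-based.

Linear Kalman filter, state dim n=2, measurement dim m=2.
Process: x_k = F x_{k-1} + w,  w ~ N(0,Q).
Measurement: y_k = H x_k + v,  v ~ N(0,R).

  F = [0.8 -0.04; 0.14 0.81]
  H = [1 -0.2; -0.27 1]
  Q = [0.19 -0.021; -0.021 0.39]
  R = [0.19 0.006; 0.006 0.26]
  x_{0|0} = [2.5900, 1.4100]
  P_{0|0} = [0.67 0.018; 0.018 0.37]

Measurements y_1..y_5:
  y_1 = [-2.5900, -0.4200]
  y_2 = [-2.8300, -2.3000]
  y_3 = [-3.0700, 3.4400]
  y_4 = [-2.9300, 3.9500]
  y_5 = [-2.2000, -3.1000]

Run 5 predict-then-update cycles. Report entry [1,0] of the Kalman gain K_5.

K[1,0] = 0.0251

step 1: x^-=[2.0156, 1.5047]  P^-=[0.6182 0.0536; 0.0536 0.6500]  S=[0.8128 -0.2344; -0.2344 0.9261]  K=[0.7682 0.0721; 0.1121 0.7146]  nu=[-4.3047, -1.3805]  x^+=[-1.3909, 0.0356]  P^+=[0.1597 0.0665; 0.0665 0.2044]
step 2: x^-=[-1.1142, -0.1659]  P^-=[0.2883 0.0330; 0.0330 0.5423]  S=[0.4868 -0.1456; -0.1456 0.8055]  K=[0.5941 0.0516; 0.0454 0.6704]  nu=[-1.7490, -2.4349]  x^+=[-2.2790, -1.8776]  P^+=[0.1232 0.0503; 0.0503 0.1881]
step 3: x^-=[-1.7481, -1.8399]  P^-=[0.2660 0.0190; 0.0190 0.5273]  S=[0.4695 -0.1512; -0.1512 0.7964]  K=[0.5721 0.0423; 0.0288 0.6611]  nu=[-1.6899, 4.8079]  x^+=[-2.5113, 1.2899]  P^+=[0.1182 0.0464; 0.0464 0.1846]
step 4: x^-=[-2.0607, 0.6932]  P^-=[0.2630 0.0160; 0.0160 0.5239]  S=[0.4675 -0.1529; -0.1529 0.7944]  K=[0.5688 0.0403; 0.0257 0.6590]  nu=[-0.7307, 2.7004]  x^+=[-2.3675, 2.4540]  P^+=[0.1174 0.0456; 0.0456 0.1838]
step 5: x^-=[-1.9922, 1.6563]  P^-=[0.2625 0.0155; 0.0155 0.5232]  S=[0.4673 -0.1532; -0.1532 0.7940]  K=[0.5683 0.0399; 0.0251 0.6586]  nu=[0.1234, -5.2942]  x^+=[-2.1332, -1.8271]  P^+=[0.1173 0.0455; 0.0455 0.1836]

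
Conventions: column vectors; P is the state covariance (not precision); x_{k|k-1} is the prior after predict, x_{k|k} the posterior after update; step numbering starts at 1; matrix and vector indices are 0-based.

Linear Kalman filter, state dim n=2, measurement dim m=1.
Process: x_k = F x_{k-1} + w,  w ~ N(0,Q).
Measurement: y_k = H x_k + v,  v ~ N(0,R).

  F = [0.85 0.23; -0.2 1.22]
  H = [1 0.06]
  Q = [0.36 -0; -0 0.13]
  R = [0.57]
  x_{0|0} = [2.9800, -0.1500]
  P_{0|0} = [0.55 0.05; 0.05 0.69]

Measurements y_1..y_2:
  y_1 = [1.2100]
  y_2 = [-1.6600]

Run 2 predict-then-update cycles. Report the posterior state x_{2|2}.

step 1: x^-=[2.4985, -0.7790]  P^-=[0.8134 0.1497; 0.1497 1.1546]  S=[1.4055]  K=[0.5851; 0.1558]  nu=[-1.2418]  x^+=[1.7719, -0.9724]  P^+=[0.3322 0.0216; 0.0216 1.1205]
step 2: x^-=[1.2825, -1.5407]  P^-=[0.6677 0.2793; 0.2793 1.8005]  S=[1.2777]  K=[0.5357; 0.3031]  nu=[-2.8500]  x^+=[-0.2443, -2.4047]  P^+=[0.3010 0.0718; 0.0718 1.6831]

x_post = [-0.2443, -2.4047]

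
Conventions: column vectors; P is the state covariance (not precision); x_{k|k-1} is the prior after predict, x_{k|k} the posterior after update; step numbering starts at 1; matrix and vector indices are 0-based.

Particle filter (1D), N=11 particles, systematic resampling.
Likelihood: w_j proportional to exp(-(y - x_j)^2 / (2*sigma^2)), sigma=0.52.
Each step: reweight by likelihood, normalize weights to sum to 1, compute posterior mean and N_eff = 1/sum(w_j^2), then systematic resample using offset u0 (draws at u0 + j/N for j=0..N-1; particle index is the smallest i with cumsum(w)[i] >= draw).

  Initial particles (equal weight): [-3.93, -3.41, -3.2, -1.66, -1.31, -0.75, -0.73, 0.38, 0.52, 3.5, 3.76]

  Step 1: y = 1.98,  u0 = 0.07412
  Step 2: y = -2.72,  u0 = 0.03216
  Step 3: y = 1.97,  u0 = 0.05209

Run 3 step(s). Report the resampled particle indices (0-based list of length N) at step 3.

step 1: w=[0.0000, 0.0000, 0.0000, 0.0000, 0.0000, 0.0000, 0.0000, 0.1953, 0.4313, 0.3099, 0.0634]  mean=1.6215  Neff=3.0841  idx=[7, 7, 8, 8, 8, 8, 8, 9, 9, 9, 10]
step 2: w=[0.3369, 0.3369, 0.0653, 0.0653, 0.0653, 0.0653, 0.0653, 0.0000, 0.0000, 0.0000, 0.0000]  mean=0.4257  Neff=4.0285  idx=[0, 0, 0, 0, 1, 1, 1, 1, 3, 4, 6]
step 3: w=[0.0685, 0.0685, 0.0685, 0.0685, 0.0685, 0.0685, 0.0685, 0.0685, 0.1506, 0.1506, 0.1506]  mean=0.4432  Neff=9.4707  idx=[0, 2, 3, 4, 6, 7, 8, 8, 9, 10, 10]

resampled_idx = [0, 2, 3, 4, 6, 7, 8, 8, 9, 10, 10]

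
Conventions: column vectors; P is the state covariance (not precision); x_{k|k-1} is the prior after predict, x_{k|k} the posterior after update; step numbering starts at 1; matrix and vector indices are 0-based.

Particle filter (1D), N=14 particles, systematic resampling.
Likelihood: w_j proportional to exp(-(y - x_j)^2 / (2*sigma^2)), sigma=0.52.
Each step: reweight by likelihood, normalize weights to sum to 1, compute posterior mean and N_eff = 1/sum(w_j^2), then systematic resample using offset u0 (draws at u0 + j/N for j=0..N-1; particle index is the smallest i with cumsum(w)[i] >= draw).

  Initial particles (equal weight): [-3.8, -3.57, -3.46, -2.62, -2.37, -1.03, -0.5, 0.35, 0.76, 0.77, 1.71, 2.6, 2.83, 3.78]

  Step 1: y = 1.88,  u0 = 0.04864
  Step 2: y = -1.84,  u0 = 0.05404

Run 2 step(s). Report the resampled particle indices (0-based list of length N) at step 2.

step 1: w=[0.0000, 0.0000, 0.0000, 0.0000, 0.0000, 0.0000, 0.0000, 0.0076, 0.0567, 0.0591, 0.5463, 0.2210, 0.1086, 0.0007]  mean=1.9101  Neff=2.7332  idx=[8, 9, 10, 10, 10, 10, 10, 10, 10, 11, 11, 11, 12, 12]
step 2: w=[0.5240, 0.4759, 0.0000, 0.0000, 0.0000, 0.0000, 0.0000, 0.0000, 0.0000, 0.0000, 0.0000, 0.0000, 0.0000, 0.0000]  mean=0.7648  Neff=1.9957  idx=[0, 0, 0, 0, 0, 0, 0, 1, 1, 1, 1, 1, 1, 1]

resampled_idx = [0, 0, 0, 0, 0, 0, 0, 1, 1, 1, 1, 1, 1, 1]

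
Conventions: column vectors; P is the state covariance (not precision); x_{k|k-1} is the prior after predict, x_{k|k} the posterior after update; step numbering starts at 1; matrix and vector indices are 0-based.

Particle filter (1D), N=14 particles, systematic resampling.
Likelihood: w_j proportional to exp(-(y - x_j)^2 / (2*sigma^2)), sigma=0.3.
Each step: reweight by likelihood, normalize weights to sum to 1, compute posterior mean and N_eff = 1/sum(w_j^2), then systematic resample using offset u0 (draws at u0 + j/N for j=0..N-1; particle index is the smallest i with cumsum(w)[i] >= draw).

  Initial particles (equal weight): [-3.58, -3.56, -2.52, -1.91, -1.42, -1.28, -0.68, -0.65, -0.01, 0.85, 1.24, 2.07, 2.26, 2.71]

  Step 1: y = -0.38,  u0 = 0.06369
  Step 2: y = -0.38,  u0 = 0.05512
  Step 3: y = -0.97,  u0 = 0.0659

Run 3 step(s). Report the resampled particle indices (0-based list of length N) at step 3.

step 1: w=[0.0000, 0.0000, 0.0000, 0.0000, 0.0014, 0.0063, 0.3457, 0.3801, 0.2664, 0.0001, 0.0000, 0.0000, 0.0000, 0.0000]  mean=-0.4948  Neff=2.9854  idx=[6, 6, 6, 6, 6, 7, 7, 7, 7, 7, 8, 8, 8, 8]
step 2: w=[0.0736, 0.0736, 0.0736, 0.0736, 0.0736, 0.0810, 0.0810, 0.0810, 0.0810, 0.0810, 0.0567, 0.0567, 0.0567, 0.0567]  mean=-0.5158  Neff=13.7418  idx=[0, 1, 2, 3, 4, 5, 6, 7, 8, 9, 9, 11, 12, 13]
step 3: w=[0.0957, 0.0957, 0.0957, 0.0957, 0.0957, 0.0865, 0.0865, 0.0865, 0.0865, 0.0865, 0.0865, 0.0009, 0.0009, 0.0009]  mean=-0.6626  Neff=11.0317  idx=[0, 1, 2, 2, 3, 4, 5, 6, 6, 7, 8, 9, 10, 10]

resampled_idx = [0, 1, 2, 2, 3, 4, 5, 6, 6, 7, 8, 9, 10, 10]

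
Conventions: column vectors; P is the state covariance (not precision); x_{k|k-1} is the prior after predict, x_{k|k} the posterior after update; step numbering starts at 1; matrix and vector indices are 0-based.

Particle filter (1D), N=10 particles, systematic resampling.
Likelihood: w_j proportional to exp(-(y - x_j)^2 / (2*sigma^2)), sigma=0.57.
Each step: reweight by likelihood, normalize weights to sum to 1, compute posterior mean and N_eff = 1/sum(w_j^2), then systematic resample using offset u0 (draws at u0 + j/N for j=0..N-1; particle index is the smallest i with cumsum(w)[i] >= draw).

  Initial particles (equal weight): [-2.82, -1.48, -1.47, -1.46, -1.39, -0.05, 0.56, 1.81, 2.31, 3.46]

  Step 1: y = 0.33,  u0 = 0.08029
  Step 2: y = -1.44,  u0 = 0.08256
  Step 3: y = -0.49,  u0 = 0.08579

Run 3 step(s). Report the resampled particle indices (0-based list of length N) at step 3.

step 1: w=[0.0000, 0.0036, 0.0038, 0.0040, 0.0059, 0.4472, 0.5149, 0.0192, 0.0013, 0.0000]  mean=0.2788  Neff=2.1479  idx=[5, 5, 5, 5, 6, 6, 6, 6, 6, 7]
step 2: w=[0.2377, 0.2377, 0.2377, 0.2377, 0.0099, 0.0099, 0.0099, 0.0099, 0.0099, 0.0000]  mean=-0.0199  Neff=4.4161  idx=[0, 0, 1, 1, 2, 2, 2, 3, 3, 7]
step 3: w=[0.1081, 0.1081, 0.1081, 0.1081, 0.1081, 0.1081, 0.1081, 0.1081, 0.1081, 0.0267]  mean=-0.0337  Neff=9.4367  idx=[0, 1, 2, 3, 4, 5, 6, 7, 8, 9]

resampled_idx = [0, 1, 2, 3, 4, 5, 6, 7, 8, 9]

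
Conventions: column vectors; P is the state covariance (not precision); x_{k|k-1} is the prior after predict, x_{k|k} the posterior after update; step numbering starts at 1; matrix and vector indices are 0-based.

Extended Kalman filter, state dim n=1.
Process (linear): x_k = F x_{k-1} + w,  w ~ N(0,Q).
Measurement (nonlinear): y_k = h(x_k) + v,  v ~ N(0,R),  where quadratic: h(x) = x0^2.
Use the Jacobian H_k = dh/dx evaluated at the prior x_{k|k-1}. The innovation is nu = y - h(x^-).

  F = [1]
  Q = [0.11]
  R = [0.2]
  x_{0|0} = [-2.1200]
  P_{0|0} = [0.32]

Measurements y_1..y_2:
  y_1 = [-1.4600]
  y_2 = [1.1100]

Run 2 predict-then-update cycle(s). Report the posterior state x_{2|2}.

step 1: x^-=[-2.1200]  P^-=[0.4300]  H_jac=[-4.2400]  S=[7.9304]  K=[-0.2299]  nu=[-5.9544]  x^+=[-0.7511]  P^+=[0.0108]
step 2: x^-=[-0.7511]  P^-=[0.1208]  H_jac=[-1.5022]  S=[0.4727]  K=[-0.3840]  nu=[0.5459]  x^+=[-0.9607]  P^+=[0.0511]

x_post = [-0.9607]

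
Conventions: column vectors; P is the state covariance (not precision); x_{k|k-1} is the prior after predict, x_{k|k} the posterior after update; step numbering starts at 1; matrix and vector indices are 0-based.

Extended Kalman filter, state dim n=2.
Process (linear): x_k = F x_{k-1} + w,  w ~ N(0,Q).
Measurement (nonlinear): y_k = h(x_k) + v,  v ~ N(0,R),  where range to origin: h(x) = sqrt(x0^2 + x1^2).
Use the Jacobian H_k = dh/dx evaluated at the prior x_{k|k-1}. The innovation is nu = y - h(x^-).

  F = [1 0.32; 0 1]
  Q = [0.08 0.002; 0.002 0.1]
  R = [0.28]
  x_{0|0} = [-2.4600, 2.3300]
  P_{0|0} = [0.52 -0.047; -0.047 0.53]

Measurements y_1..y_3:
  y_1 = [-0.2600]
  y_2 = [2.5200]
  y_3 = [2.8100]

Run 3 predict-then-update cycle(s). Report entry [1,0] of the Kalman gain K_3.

K[1,0] = 0.3341

step 1: x^-=[-1.7144, 2.3300]  P^-=[0.6242 0.1246; 0.1246 0.6300]  H_jac=[-0.5927 0.8055]  S=[0.7890]  K=[-0.3417; 0.5495]  nu=[-3.1528]  x^+=[-0.6372, 0.5974]  P^+=[0.5321 0.2727; 0.2727 0.3917]
step 2: x^-=[-0.4461, 0.5974]  P^-=[0.8268 0.4001; 0.4001 0.4917]  H_jac=[-0.5983 0.8013]  S=[0.5080]  K=[-0.3426; 0.3044]  nu=[1.7744]  x^+=[-1.0540, 1.1375]  P^+=[0.7671 0.4531; 0.4531 0.4447]
step 3: x^-=[-0.6900, 1.1375]  P^-=[1.1826 0.5974; 0.5974 0.5447]  H_jac=[-0.5186 0.8550]  S=[0.4665]  K=[-0.2200; 0.3341]  nu=[1.4796]  x^+=[-1.0155, 1.6319]  P^+=[1.1600 0.6316; 0.6316 0.4926]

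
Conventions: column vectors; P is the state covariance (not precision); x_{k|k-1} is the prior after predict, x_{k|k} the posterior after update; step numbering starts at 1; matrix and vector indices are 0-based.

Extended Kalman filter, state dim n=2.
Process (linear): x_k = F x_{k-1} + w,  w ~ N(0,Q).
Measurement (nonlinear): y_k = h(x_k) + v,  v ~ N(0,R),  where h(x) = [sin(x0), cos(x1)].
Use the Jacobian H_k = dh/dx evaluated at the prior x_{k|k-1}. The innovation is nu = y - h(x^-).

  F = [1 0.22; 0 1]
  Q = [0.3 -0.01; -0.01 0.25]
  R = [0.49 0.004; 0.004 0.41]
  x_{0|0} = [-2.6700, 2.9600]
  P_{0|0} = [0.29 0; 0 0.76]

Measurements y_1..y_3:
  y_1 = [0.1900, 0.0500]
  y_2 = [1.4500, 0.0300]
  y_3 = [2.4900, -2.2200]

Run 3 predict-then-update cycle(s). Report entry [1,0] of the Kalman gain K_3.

step 1: x^-=[-2.0188, 2.9600]  P^-=[0.6268 0.1572; 0.1572 1.0100]  H_jac=[-0.4332 0.0000; 0.0000 -0.1806]  S=[0.6076 0.0163; 0.0163 0.4429]  K=[-0.4456 -0.0477; -0.1011 -0.4081]  nu=[1.0913, 1.0336]  x^+=[-2.5543, 2.4279]  P^+=[0.5045 0.1182; 0.1182 0.9287]
step 2: x^-=[-2.0202, 2.4279]  P^-=[0.9014 0.3125; 0.3125 1.1787]  H_jac=[-0.4344 0.0000; 0.0000 -0.6547]  S=[0.6601 0.0929; 0.0929 0.9151]  K=[-0.5699 -0.1657; -0.0883 -0.8342]  nu=[2.3507, 0.7859]  x^+=[-3.4901, 1.5647]  P^+=[0.6443 0.1073; 0.1073 0.5230]
step 3: x^-=[-3.1459, 1.5647]  P^-=[1.0168 0.2123; 0.2123 0.7730]  H_jac=[-1.0000 0.0000; 0.0000 -1.0000]  S=[1.5068 0.2163; 0.2163 1.1830]  K=[-0.6665 -0.0576; -0.0484 -0.6446]  nu=[2.4857, -2.2261]  x^+=[-4.6745, 2.8794]  P^+=[0.3268 0.0263; 0.0263 0.2645]

K[1,0] = -0.0484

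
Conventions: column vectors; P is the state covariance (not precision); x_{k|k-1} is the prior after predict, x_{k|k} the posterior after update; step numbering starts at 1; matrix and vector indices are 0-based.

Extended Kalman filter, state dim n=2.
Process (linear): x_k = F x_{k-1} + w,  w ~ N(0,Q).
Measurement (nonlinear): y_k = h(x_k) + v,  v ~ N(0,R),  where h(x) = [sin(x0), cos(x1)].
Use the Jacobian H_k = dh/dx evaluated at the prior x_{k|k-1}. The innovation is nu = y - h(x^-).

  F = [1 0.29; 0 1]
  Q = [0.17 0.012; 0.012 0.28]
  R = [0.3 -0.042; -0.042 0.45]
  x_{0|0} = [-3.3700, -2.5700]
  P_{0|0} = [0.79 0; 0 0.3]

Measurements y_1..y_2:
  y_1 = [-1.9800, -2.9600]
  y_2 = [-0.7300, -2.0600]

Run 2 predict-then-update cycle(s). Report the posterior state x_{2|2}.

x_post = [-2.3011, -2.9581]

step 1: x^-=[-4.1153, -2.5700]  P^-=[0.9852 0.0990; 0.0990 0.5800]  H_jac=[-0.5622 0.0000; 0.0000 0.5410]  S=[0.6114 -0.0721; -0.0721 0.6197]  K=[-0.9082 -0.0193; -0.0318 0.5026]  nu=[-2.8070, -2.1190]  x^+=[-1.5251, -3.5458]  P^+=[0.4832 0.0545; 0.0545 0.4205]
step 2: x^-=[-2.5534, -3.5458]  P^-=[0.7201 0.1884; 0.1884 0.7005]  H_jac=[-0.8320 0.0000; 0.0000 -0.3933]  S=[0.7985 0.0197; 0.0197 0.5584]  K=[-0.7477 -0.1064; -0.1844 -0.4870]  nu=[-0.1752, -1.1406]  x^+=[-2.3011, -2.9581]  P^+=[0.2643 0.0419; 0.0419 0.5375]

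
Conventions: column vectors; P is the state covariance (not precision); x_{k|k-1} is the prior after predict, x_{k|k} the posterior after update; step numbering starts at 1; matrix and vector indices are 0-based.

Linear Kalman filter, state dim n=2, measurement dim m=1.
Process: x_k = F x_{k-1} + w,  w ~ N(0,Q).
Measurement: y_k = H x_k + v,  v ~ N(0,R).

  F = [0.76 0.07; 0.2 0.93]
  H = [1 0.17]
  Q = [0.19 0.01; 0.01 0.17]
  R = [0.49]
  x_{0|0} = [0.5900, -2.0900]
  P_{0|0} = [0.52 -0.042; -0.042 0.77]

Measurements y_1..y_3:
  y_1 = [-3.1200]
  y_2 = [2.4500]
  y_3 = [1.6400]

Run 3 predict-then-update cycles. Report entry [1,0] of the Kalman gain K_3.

step 1: x^-=[0.3021, -1.8257]  P^-=[0.4897 0.1089; 0.1089 0.8411]  S=[1.0410]  K=[0.4882; 0.2420]  nu=[-3.1117]  x^+=[-1.2169, -2.5786]  P^+=[0.2416 -0.0141; -0.0141 0.7802]
step 2: x^-=[-1.1054, -2.6415]  P^-=[0.3319 0.0874; 0.0874 0.8492]  S=[0.8761]  K=[0.3957; 0.2645]  nu=[4.0044]  x^+=[0.4794, -1.5823]  P^+=[0.1947 -0.0043; -0.0043 0.7879]
step 3: x^-=[0.2536, -1.3757]  P^-=[0.3058 0.0878; 0.0878 0.8577]  S=[0.8505]  K=[0.3772; 0.2746]  nu=[1.6203]  x^+=[0.8647, -0.9307]  P^+=[0.1849 -0.0003; -0.0003 0.7935]

K[1,0] = 0.2746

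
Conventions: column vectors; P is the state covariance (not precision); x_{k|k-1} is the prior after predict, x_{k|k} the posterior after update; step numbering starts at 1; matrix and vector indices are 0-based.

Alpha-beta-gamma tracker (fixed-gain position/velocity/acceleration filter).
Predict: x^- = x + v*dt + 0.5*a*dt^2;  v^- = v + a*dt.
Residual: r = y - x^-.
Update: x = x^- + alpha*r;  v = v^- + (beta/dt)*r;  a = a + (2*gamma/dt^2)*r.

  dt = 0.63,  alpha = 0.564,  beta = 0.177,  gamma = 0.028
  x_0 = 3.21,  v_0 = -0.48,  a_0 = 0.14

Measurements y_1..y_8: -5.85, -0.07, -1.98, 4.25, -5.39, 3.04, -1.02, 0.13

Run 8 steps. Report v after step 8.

step 1: x_pred=2.9354  r=-8.7854  x^+=-2.0196  v^+=-2.8601  a^+=-1.0996
step 2: x_pred=-4.0396  r=3.9696  x^+=-1.8008  v^+=-2.4375  a^+=-0.5395
step 3: x_pred=-3.4435  r=1.4635  x^+=-2.6181  v^+=-2.3662  a^+=-0.3330
step 4: x_pred=-4.1749  r=8.4249  x^+=0.5768  v^+=-0.2090  a^+=0.8557
step 5: x_pred=0.6149  r=-6.0049  x^+=-2.7719  v^+=-1.3570  a^+=0.0085
step 6: x_pred=-3.6251  r=6.6651  x^+=0.1340  v^+=0.5209  a^+=0.9489
step 7: x_pred=0.6505  r=-1.6705  x^+=-0.2917  v^+=0.6493  a^+=0.7132
step 8: x_pred=0.2589  r=-0.1289  x^+=0.1862  v^+=1.0624  a^+=0.6950

v_post = 1.0624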